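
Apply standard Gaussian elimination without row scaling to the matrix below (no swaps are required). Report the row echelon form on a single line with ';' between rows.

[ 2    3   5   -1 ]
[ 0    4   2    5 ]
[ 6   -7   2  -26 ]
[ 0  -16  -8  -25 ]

Forward elimination:
R3 <- R3 - (3)*R1:  [   0  -16  -13  -23 ]
R3 <- R3 - (-4)*R2:  [  0   0  -5  -3 ]
R4 <- R4 - (-4)*R2:  [  0   0   0  -5 ]
Row echelon form:
[ 2  3   5  -1 ]
[ 0  4   2   5 ]
[ 0  0  -5  -3 ]
[ 0  0   0  -5 ]

REF = [2 3 5 -1; 0 4 2 5; 0 0 -5 -3; 0 0 0 -5]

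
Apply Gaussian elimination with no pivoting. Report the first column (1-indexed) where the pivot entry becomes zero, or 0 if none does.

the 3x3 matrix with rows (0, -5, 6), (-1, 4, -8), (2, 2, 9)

first zero-pivot column = 1

Naive forward elimination:
Pivot entry (1,1) is zero but row 2 has -1 in column 1 -> naive elimination stops; a row interchange (e.g. R1 <-> R2) would be required here.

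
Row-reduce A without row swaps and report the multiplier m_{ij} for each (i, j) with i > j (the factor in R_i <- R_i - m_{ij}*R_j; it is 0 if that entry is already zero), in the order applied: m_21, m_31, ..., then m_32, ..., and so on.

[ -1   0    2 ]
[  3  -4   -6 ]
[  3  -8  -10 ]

Forward elimination:
R2 <- R2 - (-3)*R1:  [  0  -4   0 ]
R3 <- R3 - (-3)*R1:  [  0  -8  -4 ]
R3 <- R3 - (2)*R2:  [  0   0  -4 ]
Multipliers (in order of application): m_{21} = -3, m_{31} = -3, m_{32} = 2

multipliers: -3, -3, 2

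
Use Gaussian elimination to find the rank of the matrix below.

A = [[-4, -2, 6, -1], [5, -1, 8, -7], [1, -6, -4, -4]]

rank(A) = 3

Row reduction:
R2 <- R2 - (-5/4)*R1:  [     0   -7/2   31/2  -33/4 ]
R3 <- R3 - (-1/4)*R1:  [     0  -13/2   -5/2  -17/4 ]
R3 <- R3 - (13/7)*R2:  [      0       0  -219/7  155/14 ]
Row echelon form:
[ -4    -2       6      -1 ]
[  0  -7/2    31/2   -33/4 ]
[  0     0  -219/7  155/14 ]
Nonzero rows / pivot columns: 3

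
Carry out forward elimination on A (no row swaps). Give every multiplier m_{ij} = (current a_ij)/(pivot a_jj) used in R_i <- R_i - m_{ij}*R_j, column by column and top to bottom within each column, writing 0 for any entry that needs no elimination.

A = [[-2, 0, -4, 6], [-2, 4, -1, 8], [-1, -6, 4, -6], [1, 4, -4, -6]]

Forward elimination:
R2 <- R2 - (1)*R1:  [ 0  4  3  2 ]
R3 <- R3 - (1/2)*R1:  [  0  -6   6  -9 ]
R4 <- R4 - (-1/2)*R1:  [  0   4  -6  -3 ]
R3 <- R3 - (-3/2)*R2:  [    0     0  21/2    -6 ]
R4 <- R4 - (1)*R2:  [  0   0  -9  -5 ]
R4 <- R4 - (-6/7)*R3:  [     0      0      0  -71/7 ]
Multipliers (in order of application): m_{21} = 1, m_{31} = 1/2, m_{41} = -1/2, m_{32} = -3/2, m_{42} = 1, m_{43} = -6/7

multipliers: 1, 1/2, -1/2, -3/2, 1, -6/7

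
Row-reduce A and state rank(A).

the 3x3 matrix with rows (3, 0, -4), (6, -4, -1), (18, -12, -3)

rank(A) = 2

Row reduction:
R2 <- R2 - (2)*R1:  [  0  -4   7 ]
R3 <- R3 - (6)*R1:  [   0  -12   21 ]
R3 <- R3 - (3)*R2:  [ 0  0  0 ]
Row echelon form:
[ 3   0  -4 ]
[ 0  -4   7 ]
[ 0   0   0 ]
Nonzero rows / pivot columns: 2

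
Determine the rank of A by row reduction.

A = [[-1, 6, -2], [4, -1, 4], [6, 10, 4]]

Row reduction:
R2 <- R2 - (-4)*R1:  [  0  23  -4 ]
R3 <- R3 - (-6)*R1:  [  0  46  -8 ]
R3 <- R3 - (2)*R2:  [ 0  0  0 ]
Row echelon form:
[ -1   6  -2 ]
[  0  23  -4 ]
[  0   0   0 ]
Nonzero rows / pivot columns: 2

rank(A) = 2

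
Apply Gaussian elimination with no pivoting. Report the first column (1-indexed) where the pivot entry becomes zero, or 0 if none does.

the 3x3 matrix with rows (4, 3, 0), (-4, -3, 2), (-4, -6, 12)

first zero-pivot column = 2

Naive forward elimination:
R2 <- R2 - (-1)*R1:  [ 0  0  2 ]
R3 <- R3 - (-1)*R1:  [  0  -3  12 ]
Matrix at this point:
[ 4   3   0 ]
[ 0   0   2 ]
[ 0  -3  12 ]
Pivot entry (2,2) is zero but row 3 has -3 in column 2 -> naive elimination stops; a row interchange (e.g. R2 <-> R3) would be required here.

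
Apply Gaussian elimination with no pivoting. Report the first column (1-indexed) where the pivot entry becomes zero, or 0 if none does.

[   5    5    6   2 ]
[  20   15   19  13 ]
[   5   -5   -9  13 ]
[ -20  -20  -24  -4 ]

first zero-pivot column = 0

Naive forward elimination:
R2 <- R2 - (4)*R1:  [  0  -5  -5   5 ]
R3 <- R3 - (1)*R1:  [   0  -10  -15   11 ]
R4 <- R4 - (-4)*R1:  [ 0  0  0  4 ]
R3 <- R3 - (2)*R2:  [  0   0  -5   1 ]
All pivots nonzero; naive elimination completes without hitting a zero pivot.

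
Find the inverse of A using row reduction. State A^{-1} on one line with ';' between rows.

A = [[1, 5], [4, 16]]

Gauss-Jordan on [A | I]:
R2 <- R2 - (4)*R1:  [  0  -4  |  -4   1 ]
R2 <- (1/-4)*R2:  [    0     1  |     1  -1/4 ]
R1 <- R1 - (5)*R2:  [   1    0  |   -4  5/4 ]
Right block of [I | A^{-1}] is the inverse:
[ -4   5/4 ]
[  1  -1/4 ]

inverse = [-4 5/4; 1 -1/4]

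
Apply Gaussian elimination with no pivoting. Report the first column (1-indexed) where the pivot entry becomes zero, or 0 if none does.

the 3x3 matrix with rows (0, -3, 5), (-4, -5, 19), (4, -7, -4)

Naive forward elimination:
Pivot entry (1,1) is zero but row 2 has -4 in column 1 -> naive elimination stops; a row interchange (e.g. R1 <-> R2) would be required here.

first zero-pivot column = 1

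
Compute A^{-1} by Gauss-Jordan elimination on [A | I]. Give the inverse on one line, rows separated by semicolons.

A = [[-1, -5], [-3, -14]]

inverse = [14 -5; -3 1]

Gauss-Jordan on [A | I]:
R1 <- (1/-1)*R1:  [  1   5  |  -1   0 ]
R2 <- R2 - (-3)*R1:  [  0   1  |  -3   1 ]
R1 <- R1 - (5)*R2:  [  1   0  |  14  -5 ]
Right block of [I | A^{-1}] is the inverse:
[ 14  -5 ]
[ -3   1 ]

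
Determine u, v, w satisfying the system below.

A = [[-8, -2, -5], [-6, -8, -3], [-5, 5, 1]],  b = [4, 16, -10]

Forward elimination on [A|b]:
R2 <- R2 - (3/4)*R1:  [     0  -13/2    3/4     13 ]
R3 <- R3 - (5/8)*R1:  [     0   25/4   33/8  -25/2 ]
R3 <- R3 - (-25/26)*R2:  [     0      0  63/13      0 ]
Row echelon form:
[ -8     -2     -5  |   4 ]
[  0  -13/2    3/4  |  13 ]
[  0      0  63/13  |   0 ]
Back-substitution:
w = (0) / (63/13) = 0
v = (13 - (3/4)*(0)) / (-13/2) = -2
u = (4 - (-2)*(-2) - (-5)*(0)) / -8 = 0

(0, -2, 0)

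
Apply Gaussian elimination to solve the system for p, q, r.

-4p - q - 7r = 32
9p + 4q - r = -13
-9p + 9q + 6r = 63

(-4, 5, -3)

Forward elimination on [A|b]:
R2 <- R2 - (-9/4)*R1:  [     0    7/4  -67/4     59 ]
R3 <- R3 - (9/4)*R1:  [    0  45/4  87/4    -9 ]
R3 <- R3 - (45/7)*R2:  [       0        0    906/7  -2718/7 ]
Row echelon form:
[ -4   -1     -7  |       32 ]
[  0  7/4  -67/4  |       59 ]
[  0    0  906/7  |  -2718/7 ]
Back-substitution:
r = (-2718/7) / (906/7) = -3
q = (59 - (-67/4)*(-3)) / (7/4) = 5
p = (32 - (-1)*(5) - (-7)*(-3)) / -4 = -4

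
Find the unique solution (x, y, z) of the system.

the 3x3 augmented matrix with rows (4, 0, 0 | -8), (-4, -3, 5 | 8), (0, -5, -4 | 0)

(-2, 0, 0)

Forward elimination on [A|b]:
R2 <- R2 - (-1)*R1:  [  0  -3   5   0 ]
R3 <- R3 - (5/3)*R2:  [     0      0  -37/3      0 ]
Row echelon form:
[ 4   0      0  |  -8 ]
[ 0  -3      5  |   0 ]
[ 0   0  -37/3  |   0 ]
Back-substitution:
z = (0) / (-37/3) = 0
y = (0 - (5)*(0)) / -3 = 0
x = (-8) / 4 = -2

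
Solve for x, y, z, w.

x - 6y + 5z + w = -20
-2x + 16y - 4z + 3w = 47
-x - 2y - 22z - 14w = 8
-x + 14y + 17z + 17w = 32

(-4, 2, -1, 1)

Forward elimination on [A|b]:
R2 <- R2 - (-2)*R1:  [ 0  4  6  5  7 ]
R3 <- R3 - (-1)*R1:  [   0   -8  -17  -13  -12 ]
R4 <- R4 - (-1)*R1:  [  0   8  22  18  12 ]
R3 <- R3 - (-2)*R2:  [  0   0  -5  -3   2 ]
R4 <- R4 - (2)*R2:  [  0   0  10   8  -2 ]
R4 <- R4 - (-2)*R3:  [ 0  0  0  2  2 ]
Row echelon form:
[ 1  -6   5   1  |  -20 ]
[ 0   4   6   5  |    7 ]
[ 0   0  -5  -3  |    2 ]
[ 0   0   0   2  |    2 ]
Back-substitution:
w = (2) / 2 = 1
z = (2 - (-3)*(1)) / -5 = -1
y = (7 - (6)*(-1) - (5)*(1)) / 4 = 2
x = (-20 - (-6)*(2) - (5)*(-1) - (1)*(1)) / 1 = -4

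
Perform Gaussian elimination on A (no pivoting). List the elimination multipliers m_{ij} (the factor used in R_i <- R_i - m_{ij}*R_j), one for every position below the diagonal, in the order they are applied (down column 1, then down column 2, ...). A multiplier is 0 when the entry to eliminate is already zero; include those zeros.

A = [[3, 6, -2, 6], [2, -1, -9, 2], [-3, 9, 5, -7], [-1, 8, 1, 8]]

multipliers: 2/3, -1, -1/3, -3, -2, 3/4

Forward elimination:
R2 <- R2 - (2/3)*R1:  [     0     -5  -23/3     -2 ]
R3 <- R3 - (-1)*R1:  [  0  15   3  -1 ]
R4 <- R4 - (-1/3)*R1:  [   0   10  1/3   10 ]
R3 <- R3 - (-3)*R2:  [   0    0  -20   -7 ]
R4 <- R4 - (-2)*R2:  [   0    0  -15    6 ]
R4 <- R4 - (3/4)*R3:  [    0     0     0  45/4 ]
Multipliers (in order of application): m_{21} = 2/3, m_{31} = -1, m_{41} = -1/3, m_{32} = -3, m_{42} = -2, m_{43} = 3/4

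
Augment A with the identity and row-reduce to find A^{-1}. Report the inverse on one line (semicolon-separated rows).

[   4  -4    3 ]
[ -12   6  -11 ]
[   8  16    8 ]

inverse = [14/9 5/9 13/72; 1/18 1/18 1/18; -5/3 -2/3 -1/6]

Gauss-Jordan on [A | I]:
R1 <- (1/4)*R1:  [   1   -1  3/4  |  1/4    0    0 ]
R2 <- R2 - (-12)*R1:  [  0  -6  -2  |   3   1   0 ]
R3 <- R3 - (8)*R1:  [  0  24   2  |  -2   0   1 ]
R2 <- (1/-6)*R2:  [    0     1   1/3  |  -1/2  -1/6     0 ]
R1 <- R1 - (-1)*R2:  [     1      0  13/12  |   -1/4   -1/6      0 ]
R3 <- R3 - (24)*R2:  [  0   0  -6  |  10   4   1 ]
R3 <- (1/-6)*R3:  [    0     0     1  |  -5/3  -2/3  -1/6 ]
R1 <- R1 - (13/12)*R3:  [     1      0      0  |   14/9    5/9  13/72 ]
R2 <- R2 - (1/3)*R3:  [    0     1     0  |  1/18  1/18  1/18 ]
Right block of [I | A^{-1}] is the inverse:
[ 14/9   5/9  13/72 ]
[ 1/18  1/18   1/18 ]
[ -5/3  -2/3   -1/6 ]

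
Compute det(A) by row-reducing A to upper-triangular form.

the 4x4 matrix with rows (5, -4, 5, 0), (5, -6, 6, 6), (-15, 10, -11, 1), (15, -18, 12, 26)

det(A) = 60

Forward elimination:
R2 <- R2 - (1)*R1:  [  0  -2   1   6 ]
R3 <- R3 - (-3)*R1:  [  0  -2   4   1 ]
R4 <- R4 - (3)*R1:  [  0  -6  -3  26 ]
R3 <- R3 - (1)*R2:  [  0   0   3  -5 ]
R4 <- R4 - (3)*R2:  [  0   0  -6   8 ]
R4 <- R4 - (-2)*R3:  [  0   0   0  -2 ]
Upper-triangular form:
[ 5  -4  5   0 ]
[ 0  -2  1   6 ]
[ 0   0  3  -5 ]
[ 0   0  0  -2 ]
det(A) = (-1)^0 * (5) * (-2) * (3) * (-2) = 60  (0 row swaps -> sign +1)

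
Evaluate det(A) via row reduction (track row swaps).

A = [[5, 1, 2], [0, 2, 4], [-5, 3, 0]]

Forward elimination:
R3 <- R3 - (-1)*R1:  [ 0  4  2 ]
R3 <- R3 - (2)*R2:  [  0   0  -6 ]
Upper-triangular form:
[ 5  1   2 ]
[ 0  2   4 ]
[ 0  0  -6 ]
det(A) = (-1)^0 * (5) * (2) * (-6) = -60  (0 row swaps -> sign +1)

det(A) = -60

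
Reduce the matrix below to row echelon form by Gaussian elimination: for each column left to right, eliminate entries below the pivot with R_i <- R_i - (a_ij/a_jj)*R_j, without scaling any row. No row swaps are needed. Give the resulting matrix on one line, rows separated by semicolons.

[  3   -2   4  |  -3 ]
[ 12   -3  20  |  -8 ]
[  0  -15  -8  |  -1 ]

REF = [3 -2 4 -3; 0 5 4 4; 0 0 4 11]

Forward elimination:
R2 <- R2 - (4)*R1:  [ 0  5  4  4 ]
R3 <- R3 - (-3)*R2:  [  0   0   4  11 ]
Row echelon form:
[ 3  -2  4  |  -3 ]
[ 0   5  4  |   4 ]
[ 0   0  4  |  11 ]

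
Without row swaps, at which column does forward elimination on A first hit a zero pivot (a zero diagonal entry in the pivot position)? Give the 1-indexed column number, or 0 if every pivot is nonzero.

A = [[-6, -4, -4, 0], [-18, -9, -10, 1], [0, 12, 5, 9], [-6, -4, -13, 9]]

first zero-pivot column = 0

Naive forward elimination:
R2 <- R2 - (3)*R1:  [ 0  3  2  1 ]
R4 <- R4 - (1)*R1:  [  0   0  -9   9 ]
R3 <- R3 - (4)*R2:  [  0   0  -3   5 ]
R4 <- R4 - (3)*R3:  [  0   0   0  -6 ]
All pivots nonzero; naive elimination completes without hitting a zero pivot.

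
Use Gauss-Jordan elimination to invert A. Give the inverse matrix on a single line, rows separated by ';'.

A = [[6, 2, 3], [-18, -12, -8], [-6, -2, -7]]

inverse = [17/36 1/18 5/36; -13/24 -1/6 -1/24; -1/4 0 -1/4]

Gauss-Jordan on [A | I]:
R1 <- (1/6)*R1:  [   1  1/3  1/2  |  1/6    0    0 ]
R2 <- R2 - (-18)*R1:  [  0  -6   1  |   3   1   0 ]
R3 <- R3 - (-6)*R1:  [  0   0  -4  |   1   0   1 ]
R2 <- (1/-6)*R2:  [    0     1  -1/6  |  -1/2  -1/6     0 ]
R1 <- R1 - (1/3)*R2:  [    1     0   5/9  |   1/3  1/18     0 ]
R3 <- (1/-4)*R3:  [    0     0     1  |  -1/4     0  -1/4 ]
R1 <- R1 - (5/9)*R3:  [     1      0      0  |  17/36   1/18   5/36 ]
R2 <- R2 - (-1/6)*R3:  [      0       1       0  |  -13/24    -1/6   -1/24 ]
Right block of [I | A^{-1}] is the inverse:
[  17/36  1/18   5/36 ]
[ -13/24  -1/6  -1/24 ]
[   -1/4     0   -1/4 ]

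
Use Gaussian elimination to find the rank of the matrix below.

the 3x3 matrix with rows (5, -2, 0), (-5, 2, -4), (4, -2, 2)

Row reduction:
R2 <- R2 - (-1)*R1:  [  0   0  -4 ]
R3 <- R3 - (4/5)*R1:  [    0  -2/5     2 ]
R2 <-> R3   (pivot in column 2 was zero)
[ 5    -2   0 ]
[ 0  -2/5   2 ]
[ 0     0  -4 ]
Row echelon form:
[ 5    -2   0 ]
[ 0  -2/5   2 ]
[ 0     0  -4 ]
Nonzero rows / pivot columns: 3

rank(A) = 3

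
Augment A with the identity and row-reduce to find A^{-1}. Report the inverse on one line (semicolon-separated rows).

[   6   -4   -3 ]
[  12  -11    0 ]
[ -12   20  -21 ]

Gauss-Jordan on [A | I]:
R1 <- (1/6)*R1:  [    1  -2/3  -1/2  |   1/6     0     0 ]
R2 <- R2 - (12)*R1:  [  0  -3   6  |  -2   1   0 ]
R3 <- R3 - (-12)*R1:  [   0   12  -27  |    2    0    1 ]
R2 <- (1/-3)*R2:  [    0     1    -2  |   2/3  -1/3     0 ]
R1 <- R1 - (-2/3)*R2:  [     1      0  -11/6  |  11/18   -2/9      0 ]
R3 <- R3 - (12)*R2:  [  0   0  -3  |  -6   4   1 ]
R3 <- (1/-3)*R3:  [    0     0     1  |     2  -4/3  -1/3 ]
R1 <- R1 - (-11/6)*R3:  [      1       0       0  |   77/18    -8/3  -11/18 ]
R2 <- R2 - (-2)*R3:  [    0     1     0  |  14/3    -3  -2/3 ]
Right block of [I | A^{-1}] is the inverse:
[ 77/18  -8/3  -11/18 ]
[  14/3    -3    -2/3 ]
[     2  -4/3    -1/3 ]

inverse = [77/18 -8/3 -11/18; 14/3 -3 -2/3; 2 -4/3 -1/3]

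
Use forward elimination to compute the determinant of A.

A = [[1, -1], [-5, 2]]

Forward elimination:
R2 <- R2 - (-5)*R1:  [  0  -3 ]
Upper-triangular form:
[ 1  -1 ]
[ 0  -3 ]
det(A) = (-1)^0 * (1) * (-3) = -3  (0 row swaps -> sign +1)

det(A) = -3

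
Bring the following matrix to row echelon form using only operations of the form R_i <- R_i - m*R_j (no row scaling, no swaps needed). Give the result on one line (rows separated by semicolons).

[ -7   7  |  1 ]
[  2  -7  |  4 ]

Forward elimination:
R2 <- R2 - (-2/7)*R1:  [    0    -5  30/7 ]
Row echelon form:
[ -7   7  |     1 ]
[  0  -5  |  30/7 ]

REF = [-7 7 1; 0 -5 30/7]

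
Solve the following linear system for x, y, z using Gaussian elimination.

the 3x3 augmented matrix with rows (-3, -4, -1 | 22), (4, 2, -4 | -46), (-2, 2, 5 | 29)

Forward elimination on [A|b]:
R2 <- R2 - (-4/3)*R1:  [     0  -10/3  -16/3  -50/3 ]
R3 <- R3 - (2/3)*R1:  [    0  14/3  17/3  43/3 ]
R3 <- R3 - (-7/5)*R2:  [    0     0  -9/5    -9 ]
Row echelon form:
[ -3     -4     -1  |     22 ]
[  0  -10/3  -16/3  |  -50/3 ]
[  0      0   -9/5  |     -9 ]
Back-substitution:
z = (-9) / (-9/5) = 5
y = (-50/3 - (-16/3)*(5)) / (-10/3) = -3
x = (22 - (-4)*(-3) - (-1)*(5)) / -3 = -5

(-5, -3, 5)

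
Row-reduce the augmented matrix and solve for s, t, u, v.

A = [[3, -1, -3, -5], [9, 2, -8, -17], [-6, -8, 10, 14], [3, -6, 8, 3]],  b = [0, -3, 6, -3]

(-2, -1, 0, -1)

Forward elimination on [A|b]:
R2 <- R2 - (3)*R1:  [  0   5   1  -2  -3 ]
R3 <- R3 - (-2)*R1:  [   0  -10    4    4    6 ]
R4 <- R4 - (1)*R1:  [  0  -5  11   8  -3 ]
R3 <- R3 - (-2)*R2:  [ 0  0  6  0  0 ]
R4 <- R4 - (-1)*R2:  [  0   0  12   6  -6 ]
R4 <- R4 - (2)*R3:  [  0   0   0   6  -6 ]
Row echelon form:
[ 3  -1  -3  -5  |   0 ]
[ 0   5   1  -2  |  -3 ]
[ 0   0   6   0  |   0 ]
[ 0   0   0   6  |  -6 ]
Back-substitution:
v = (-6) / 6 = -1
u = (0) / 6 = 0
t = (-3 - (1)*(0) - (-2)*(-1)) / 5 = -1
s = (0 - (-1)*(-1) - (-3)*(0) - (-5)*(-1)) / 3 = -2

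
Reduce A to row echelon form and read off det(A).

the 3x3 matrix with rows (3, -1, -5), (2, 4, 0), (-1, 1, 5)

Forward elimination:
R2 <- R2 - (2/3)*R1:  [    0  14/3  10/3 ]
R3 <- R3 - (-1/3)*R1:  [    0   2/3  10/3 ]
R3 <- R3 - (1/7)*R2:  [    0     0  20/7 ]
Upper-triangular form:
[ 3    -1    -5 ]
[ 0  14/3  10/3 ]
[ 0     0  20/7 ]
det(A) = (-1)^0 * (3) * (14/3) * (20/7) = 40  (0 row swaps -> sign +1)

det(A) = 40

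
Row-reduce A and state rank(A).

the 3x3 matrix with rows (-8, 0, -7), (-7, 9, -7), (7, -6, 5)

Row reduction:
R2 <- R2 - (7/8)*R1:  [    0     9  -7/8 ]
R3 <- R3 - (-7/8)*R1:  [    0    -6  -9/8 ]
R3 <- R3 - (-2/3)*R2:  [      0       0  -41/24 ]
Row echelon form:
[ -8  0      -7 ]
[  0  9    -7/8 ]
[  0  0  -41/24 ]
Nonzero rows / pivot columns: 3

rank(A) = 3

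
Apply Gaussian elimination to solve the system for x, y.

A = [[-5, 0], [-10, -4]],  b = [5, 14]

(-1, -1)

Forward elimination on [A|b]:
R2 <- R2 - (2)*R1:  [  0  -4   4 ]
Row echelon form:
[ -5   0  |  5 ]
[  0  -4  |  4 ]
Back-substitution:
y = (4) / -4 = -1
x = (5) / -5 = -1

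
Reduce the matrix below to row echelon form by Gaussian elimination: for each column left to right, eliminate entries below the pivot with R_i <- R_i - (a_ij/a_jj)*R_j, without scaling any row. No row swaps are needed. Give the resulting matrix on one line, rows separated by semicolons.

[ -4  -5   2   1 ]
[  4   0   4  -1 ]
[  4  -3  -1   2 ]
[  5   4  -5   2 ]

REF = [-4 -5 2 1; 0 -5 6 0; 0 0 -43/5 3; 0 0 0 247/172]

Forward elimination:
R2 <- R2 - (-1)*R1:  [  0  -5   6   0 ]
R3 <- R3 - (-1)*R1:  [  0  -8   1   3 ]
R4 <- R4 - (-5/4)*R1:  [    0  -9/4  -5/2  13/4 ]
R3 <- R3 - (8/5)*R2:  [     0      0  -43/5      3 ]
R4 <- R4 - (9/20)*R2:  [     0      0  -26/5   13/4 ]
R4 <- R4 - (26/43)*R3:  [       0        0        0  247/172 ]
Row echelon form:
[ -4  -5      2        1 ]
[  0  -5      6        0 ]
[  0   0  -43/5        3 ]
[  0   0      0  247/172 ]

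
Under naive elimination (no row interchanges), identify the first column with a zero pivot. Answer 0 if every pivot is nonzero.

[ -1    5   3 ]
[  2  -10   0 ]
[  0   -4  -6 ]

Naive forward elimination:
R2 <- R2 - (-2)*R1:  [ 0  0  6 ]
Matrix at this point:
[ -1   5   3 ]
[  0   0   6 ]
[  0  -4  -6 ]
Pivot entry (2,2) is zero but row 3 has -4 in column 2 -> naive elimination stops; a row interchange (e.g. R2 <-> R3) would be required here.

first zero-pivot column = 2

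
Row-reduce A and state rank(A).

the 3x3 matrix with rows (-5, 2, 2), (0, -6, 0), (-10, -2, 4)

Row reduction:
R3 <- R3 - (2)*R1:  [  0  -6   0 ]
R3 <- R3 - (1)*R2:  [ 0  0  0 ]
Row echelon form:
[ -5   2  2 ]
[  0  -6  0 ]
[  0   0  0 ]
Nonzero rows / pivot columns: 2

rank(A) = 2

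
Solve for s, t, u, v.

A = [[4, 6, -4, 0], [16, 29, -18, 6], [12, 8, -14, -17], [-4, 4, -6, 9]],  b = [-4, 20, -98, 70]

(-5, 2, -1, 4)

Forward elimination on [A|b]:
R2 <- R2 - (4)*R1:  [  0   5  -2   6  36 ]
R3 <- R3 - (3)*R1:  [   0  -10   -2  -17  -86 ]
R4 <- R4 - (-1)*R1:  [   0   10  -10    9   66 ]
R3 <- R3 - (-2)*R2:  [   0    0   -6   -5  -14 ]
R4 <- R4 - (2)*R2:  [  0   0  -6  -3  -6 ]
R4 <- R4 - (1)*R3:  [ 0  0  0  2  8 ]
Row echelon form:
[ 4  6  -4   0  |   -4 ]
[ 0  5  -2   6  |   36 ]
[ 0  0  -6  -5  |  -14 ]
[ 0  0   0   2  |    8 ]
Back-substitution:
v = (8) / 2 = 4
u = (-14 - (-5)*(4)) / -6 = -1
t = (36 - (-2)*(-1) - (6)*(4)) / 5 = 2
s = (-4 - (6)*(2) - (-4)*(-1)) / 4 = -5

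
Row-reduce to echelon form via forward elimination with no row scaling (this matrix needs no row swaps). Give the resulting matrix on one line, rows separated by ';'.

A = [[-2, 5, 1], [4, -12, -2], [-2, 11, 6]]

Forward elimination:
R2 <- R2 - (-2)*R1:  [  0  -2   0 ]
R3 <- R3 - (1)*R1:  [ 0  6  5 ]
R3 <- R3 - (-3)*R2:  [ 0  0  5 ]
Row echelon form:
[ -2   5  1 ]
[  0  -2  0 ]
[  0   0  5 ]

REF = [-2 5 1; 0 -2 0; 0 0 5]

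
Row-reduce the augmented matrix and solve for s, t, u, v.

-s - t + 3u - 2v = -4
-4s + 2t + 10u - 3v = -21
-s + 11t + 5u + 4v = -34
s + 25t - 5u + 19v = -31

(-1, -5, 0, 5)

Forward elimination on [A|b]:
R2 <- R2 - (4)*R1:  [  0   6  -2   5  -5 ]
R3 <- R3 - (1)*R1:  [   0   12    2    6  -30 ]
R4 <- R4 - (-1)*R1:  [   0   24   -2   17  -35 ]
R3 <- R3 - (2)*R2:  [   0    0    6   -4  -20 ]
R4 <- R4 - (4)*R2:  [   0    0    6   -3  -15 ]
R4 <- R4 - (1)*R3:  [ 0  0  0  1  5 ]
Row echelon form:
[ -1  -1   3  -2  |   -4 ]
[  0   6  -2   5  |   -5 ]
[  0   0   6  -4  |  -20 ]
[  0   0   0   1  |    5 ]
Back-substitution:
v = (5) / 1 = 5
u = (-20 - (-4)*(5)) / 6 = 0
t = (-5 - (-2)*(0) - (5)*(5)) / 6 = -5
s = (-4 - (-1)*(-5) - (3)*(0) - (-2)*(5)) / -1 = -1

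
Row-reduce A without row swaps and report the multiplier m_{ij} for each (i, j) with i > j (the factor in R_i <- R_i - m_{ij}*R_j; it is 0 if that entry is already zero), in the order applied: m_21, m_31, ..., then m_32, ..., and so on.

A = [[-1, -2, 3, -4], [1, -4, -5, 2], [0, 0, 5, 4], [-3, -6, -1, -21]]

Forward elimination:
R2 <- R2 - (-1)*R1:  [  0  -6  -2  -2 ]
R3: entry in column 1 is already 0 -> m_{31} = 0 (no row operation needed)
R4 <- R4 - (3)*R1:  [   0    0  -10   -9 ]
R3: entry in column 2 is already 0 -> m_{32} = 0 (no row operation needed)
R4: entry in column 2 is already 0 -> m_{42} = 0 (no row operation needed)
R4 <- R4 - (-2)*R3:  [  0   0   0  -1 ]
Multipliers (in order of application): m_{21} = -1, m_{31} = 0, m_{41} = 3, m_{32} = 0, m_{42} = 0, m_{43} = -2

multipliers: -1, 0, 3, 0, 0, -2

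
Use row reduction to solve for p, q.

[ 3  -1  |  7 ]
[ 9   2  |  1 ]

(1, -4)

Forward elimination on [A|b]:
R2 <- R2 - (3)*R1:  [   0    5  -20 ]
Row echelon form:
[ 3  -1  |    7 ]
[ 0   5  |  -20 ]
Back-substitution:
q = (-20) / 5 = -4
p = (7 - (-1)*(-4)) / 3 = 1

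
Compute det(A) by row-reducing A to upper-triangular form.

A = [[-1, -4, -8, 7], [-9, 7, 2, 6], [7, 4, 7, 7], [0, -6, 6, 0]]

det(A) = 14346

Forward elimination:
R2 <- R2 - (9)*R1:  [   0   43   74  -57 ]
R3 <- R3 - (-7)*R1:  [   0  -24  -49   56 ]
R3 <- R3 - (-24/43)*R2:  [       0        0  -331/43  1040/43 ]
R4 <- R4 - (-6/43)*R2:  [       0        0   702/43  -342/43 ]
R4 <- R4 - (-702/331)*R3:  [         0          0          0  14346/331 ]
Upper-triangular form:
[ -1  -4       -8          7 ]
[  0  43       74        -57 ]
[  0   0  -331/43    1040/43 ]
[  0   0        0  14346/331 ]
det(A) = (-1)^0 * (-1) * (43) * (-331/43) * (14346/331) = 14346  (0 row swaps -> sign +1)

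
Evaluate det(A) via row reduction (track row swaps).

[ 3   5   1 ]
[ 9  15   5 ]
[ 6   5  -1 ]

Forward elimination:
R2 <- R2 - (3)*R1:  [ 0  0  2 ]
R3 <- R3 - (2)*R1:  [  0  -5  -3 ]
R2 <-> R3   (pivot in column 2 was zero)
[ 3   5   1 ]
[ 0  -5  -3 ]
[ 0   0   2 ]
Upper-triangular form:
[ 3   5   1 ]
[ 0  -5  -3 ]
[ 0   0   2 ]
det(A) = (-1)^1 * (3) * (-5) * (2) = 30  (1 row swap -> sign -1)

det(A) = 30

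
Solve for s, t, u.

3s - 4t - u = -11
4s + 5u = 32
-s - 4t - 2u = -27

Forward elimination on [A|b]:
R2 <- R2 - (4/3)*R1:  [     0   16/3   19/3  140/3 ]
R3 <- R3 - (-1/3)*R1:  [     0  -16/3   -7/3  -92/3 ]
R3 <- R3 - (-1)*R2:  [  0   0   4  16 ]
Row echelon form:
[ 3    -4    -1  |    -11 ]
[ 0  16/3  19/3  |  140/3 ]
[ 0     0     4  |     16 ]
Back-substitution:
u = (16) / 4 = 4
t = (140/3 - (19/3)*(4)) / (16/3) = 4
s = (-11 - (-4)*(4) - (-1)*(4)) / 3 = 3

(3, 4, 4)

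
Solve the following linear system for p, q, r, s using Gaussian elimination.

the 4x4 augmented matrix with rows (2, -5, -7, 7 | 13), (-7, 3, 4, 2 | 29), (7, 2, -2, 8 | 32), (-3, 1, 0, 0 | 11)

(-2, 5, -2, 4)

Forward elimination on [A|b]:
R2 <- R2 - (-7/2)*R1:  [     0  -29/2  -41/2   53/2  149/2 ]
R3 <- R3 - (7/2)*R1:  [     0   39/2   45/2  -33/2  -27/2 ]
R4 <- R4 - (-3/2)*R1:  [     0  -13/2  -21/2   21/2   61/2 ]
R3 <- R3 - (-39/29)*R2:  [       0        0  -147/29   555/29  2514/29 ]
R4 <- R4 - (13/29)*R2:  [      0       0  -38/29  -40/29  -84/29 ]
R4 <- R4 - (38/147)*R3:  [        0         0         0   -310/49  -1240/49 ]
Row echelon form:
[ 2     -5       -7        7  |        13 ]
[ 0  -29/2    -41/2     53/2  |     149/2 ]
[ 0      0  -147/29   555/29  |   2514/29 ]
[ 0      0        0  -310/49  |  -1240/49 ]
Back-substitution:
s = (-1240/49) / (-310/49) = 4
r = (2514/29 - (555/29)*(4)) / (-147/29) = -2
q = (149/2 - (-41/2)*(-2) - (53/2)*(4)) / (-29/2) = 5
p = (13 - (-5)*(5) - (-7)*(-2) - (7)*(4)) / 2 = -2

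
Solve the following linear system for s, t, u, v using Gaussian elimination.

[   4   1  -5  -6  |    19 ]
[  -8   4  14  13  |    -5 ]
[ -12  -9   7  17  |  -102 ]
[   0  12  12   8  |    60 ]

(3, 4, 3, -3)

Forward elimination on [A|b]:
R2 <- R2 - (-2)*R1:  [  0   6   4   1  33 ]
R3 <- R3 - (-3)*R1:  [   0   -6   -8   -1  -45 ]
R3 <- R3 - (-1)*R2:  [   0    0   -4    0  -12 ]
R4 <- R4 - (2)*R2:  [  0   0   4   6  -6 ]
R4 <- R4 - (-1)*R3:  [   0    0    0    6  -18 ]
Row echelon form:
[ 4  1  -5  -6  |   19 ]
[ 0  6   4   1  |   33 ]
[ 0  0  -4   0  |  -12 ]
[ 0  0   0   6  |  -18 ]
Back-substitution:
v = (-18) / 6 = -3
u = (-12) / -4 = 3
t = (33 - (4)*(3) - (1)*(-3)) / 6 = 4
s = (19 - (1)*(4) - (-5)*(3) - (-6)*(-3)) / 4 = 3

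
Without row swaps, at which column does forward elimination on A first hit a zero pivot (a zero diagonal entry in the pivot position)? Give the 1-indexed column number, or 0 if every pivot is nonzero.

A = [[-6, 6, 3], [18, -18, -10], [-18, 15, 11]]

Naive forward elimination:
R2 <- R2 - (-3)*R1:  [  0   0  -1 ]
R3 <- R3 - (3)*R1:  [  0  -3   2 ]
Matrix at this point:
[ -6   6   3 ]
[  0   0  -1 ]
[  0  -3   2 ]
Pivot entry (2,2) is zero but row 3 has -3 in column 2 -> naive elimination stops; a row interchange (e.g. R2 <-> R3) would be required here.

first zero-pivot column = 2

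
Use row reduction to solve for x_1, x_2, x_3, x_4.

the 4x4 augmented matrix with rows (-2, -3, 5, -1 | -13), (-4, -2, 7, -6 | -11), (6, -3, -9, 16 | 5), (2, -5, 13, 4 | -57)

(2, -4, -5, -4)

Forward elimination on [A|b]:
R2 <- R2 - (2)*R1:  [  0   4  -3  -4  15 ]
R3 <- R3 - (-3)*R1:  [   0  -12    6   13  -34 ]
R4 <- R4 - (-1)*R1:  [   0   -8   18    3  -70 ]
R3 <- R3 - (-3)*R2:  [  0   0  -3   1  11 ]
R4 <- R4 - (-2)*R2:  [   0    0   12   -5  -40 ]
R4 <- R4 - (-4)*R3:  [  0   0   0  -1   4 ]
Row echelon form:
[ -2  -3   5  -1  |  -13 ]
[  0   4  -3  -4  |   15 ]
[  0   0  -3   1  |   11 ]
[  0   0   0  -1  |    4 ]
Back-substitution:
x_4 = (4) / -1 = -4
x_3 = (11 - (1)*(-4)) / -3 = -5
x_2 = (15 - (-3)*(-5) - (-4)*(-4)) / 4 = -4
x_1 = (-13 - (-3)*(-4) - (5)*(-5) - (-1)*(-4)) / -2 = 2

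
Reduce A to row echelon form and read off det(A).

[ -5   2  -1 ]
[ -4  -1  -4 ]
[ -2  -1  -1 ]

det(A) = 21

Forward elimination:
R2 <- R2 - (4/5)*R1:  [     0  -13/5  -16/5 ]
R3 <- R3 - (2/5)*R1:  [    0  -9/5  -3/5 ]
R3 <- R3 - (9/13)*R2:  [     0      0  21/13 ]
Upper-triangular form:
[ -5      2     -1 ]
[  0  -13/5  -16/5 ]
[  0      0  21/13 ]
det(A) = (-1)^0 * (-5) * (-13/5) * (21/13) = 21  (0 row swaps -> sign +1)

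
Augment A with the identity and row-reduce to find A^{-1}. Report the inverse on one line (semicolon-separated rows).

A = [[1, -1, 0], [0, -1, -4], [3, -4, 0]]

Gauss-Jordan on [A | I]:
R3 <- R3 - (3)*R1:  [  0  -1   0  |  -3   0   1 ]
R2 <- (1/-1)*R2:  [  0   1   4  |   0  -1   0 ]
R1 <- R1 - (-1)*R2:  [  1   0   4  |   1  -1   0 ]
R3 <- R3 - (-1)*R2:  [  0   0   4  |  -3  -1   1 ]
R3 <- (1/4)*R3:  [    0     0     1  |  -3/4  -1/4   1/4 ]
R1 <- R1 - (4)*R3:  [  1   0   0  |   4   0  -1 ]
R2 <- R2 - (4)*R3:  [  0   1   0  |   3   0  -1 ]
Right block of [I | A^{-1}] is the inverse:
[    4     0   -1 ]
[    3     0   -1 ]
[ -3/4  -1/4  1/4 ]

inverse = [4 0 -1; 3 0 -1; -3/4 -1/4 1/4]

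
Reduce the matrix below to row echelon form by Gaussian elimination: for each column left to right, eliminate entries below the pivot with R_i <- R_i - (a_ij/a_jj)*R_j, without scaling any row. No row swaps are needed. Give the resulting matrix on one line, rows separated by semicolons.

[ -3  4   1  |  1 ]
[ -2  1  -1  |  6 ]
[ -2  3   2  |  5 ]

REF = [-3 4 1 1; 0 -5/3 -5/3 16/3; 0 0 1 27/5]

Forward elimination:
R2 <- R2 - (2/3)*R1:  [    0  -5/3  -5/3  16/3 ]
R3 <- R3 - (2/3)*R1:  [    0   1/3   4/3  13/3 ]
R3 <- R3 - (-1/5)*R2:  [    0     0     1  27/5 ]
Row echelon form:
[ -3     4     1  |     1 ]
[  0  -5/3  -5/3  |  16/3 ]
[  0     0     1  |  27/5 ]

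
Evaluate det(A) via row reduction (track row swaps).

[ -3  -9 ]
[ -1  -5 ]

det(A) = 6

Forward elimination:
R2 <- R2 - (1/3)*R1:  [  0  -2 ]
Upper-triangular form:
[ -3  -9 ]
[  0  -2 ]
det(A) = (-1)^0 * (-3) * (-2) = 6  (0 row swaps -> sign +1)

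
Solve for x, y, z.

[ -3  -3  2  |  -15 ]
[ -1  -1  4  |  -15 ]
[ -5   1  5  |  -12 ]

(0, 3, -3)

Forward elimination on [A|b]:
R2 <- R2 - (1/3)*R1:  [    0     0  10/3   -10 ]
R3 <- R3 - (5/3)*R1:  [   0    6  5/3   13 ]
R2 <-> R3   (pivot in column 2 was zero)
[ -3  -3     2  -15 ]
[  0   6   5/3   13 ]
[  0   0  10/3  -10 ]
Row echelon form:
[ -3  -3     2  |  -15 ]
[  0   6   5/3  |   13 ]
[  0   0  10/3  |  -10 ]
Back-substitution:
z = (-10) / (10/3) = -3
y = (13 - (5/3)*(-3)) / 6 = 3
x = (-15 - (-3)*(3) - (2)*(-3)) / -3 = 0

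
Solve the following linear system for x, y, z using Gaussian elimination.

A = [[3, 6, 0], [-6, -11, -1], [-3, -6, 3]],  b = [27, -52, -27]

Forward elimination on [A|b]:
R2 <- R2 - (-2)*R1:  [  0   1  -1   2 ]
R3 <- R3 - (-1)*R1:  [ 0  0  3  0 ]
Row echelon form:
[ 3  6   0  |  27 ]
[ 0  1  -1  |   2 ]
[ 0  0   3  |   0 ]
Back-substitution:
z = (0) / 3 = 0
y = (2 - (-1)*(0)) / 1 = 2
x = (27 - (6)*(2)) / 3 = 5

(5, 2, 0)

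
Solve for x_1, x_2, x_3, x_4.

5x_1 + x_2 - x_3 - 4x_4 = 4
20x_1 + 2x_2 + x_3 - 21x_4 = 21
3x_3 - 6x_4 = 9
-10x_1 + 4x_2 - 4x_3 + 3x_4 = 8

Forward elimination on [A|b]:
R2 <- R2 - (4)*R1:  [  0  -2   5  -5   5 ]
R4 <- R4 - (-2)*R1:  [  0   6  -6  -5  16 ]
R4 <- R4 - (-3)*R2:  [   0    0    9  -20   31 ]
R4 <- R4 - (3)*R3:  [  0   0   0  -2   4 ]
Row echelon form:
[ 5   1  -1  -4  |  4 ]
[ 0  -2   5  -5  |  5 ]
[ 0   0   3  -6  |  9 ]
[ 0   0   0  -2  |  4 ]
Back-substitution:
x_4 = (4) / -2 = -2
x_3 = (9 - (-6)*(-2)) / 3 = -1
x_2 = (5 - (5)*(-1) - (-5)*(-2)) / -2 = 0
x_1 = (4 - (1)*(0) - (-1)*(-1) - (-4)*(-2)) / 5 = -1

(-1, 0, -1, -2)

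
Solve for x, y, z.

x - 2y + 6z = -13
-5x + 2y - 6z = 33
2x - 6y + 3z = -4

(-5, -2, -2)

Forward elimination on [A|b]:
R2 <- R2 - (-5)*R1:  [   0   -8   24  -32 ]
R3 <- R3 - (2)*R1:  [  0  -2  -9  22 ]
R3 <- R3 - (1/4)*R2:  [   0    0  -15   30 ]
Row echelon form:
[ 1  -2    6  |  -13 ]
[ 0  -8   24  |  -32 ]
[ 0   0  -15  |   30 ]
Back-substitution:
z = (30) / -15 = -2
y = (-32 - (24)*(-2)) / -8 = -2
x = (-13 - (-2)*(-2) - (6)*(-2)) / 1 = -5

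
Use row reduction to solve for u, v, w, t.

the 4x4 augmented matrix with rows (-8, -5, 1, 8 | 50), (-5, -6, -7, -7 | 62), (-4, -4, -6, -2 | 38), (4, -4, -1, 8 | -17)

Forward elimination on [A|b]:
R2 <- R2 - (5/8)*R1:  [     0  -23/8  -61/8    -12  123/4 ]
R3 <- R3 - (1/2)*R1:  [     0   -3/2  -13/2     -6     13 ]
R4 <- R4 - (-1/2)*R1:  [     0  -13/2   -1/2     12      8 ]
R3 <- R3 - (12/23)*R2:  [      0       0  -58/23    6/23  -70/23 ]
R4 <- R4 - (52/23)*R2:  [        0         0    385/23    900/23  -1415/23 ]
R4 <- R4 - (-385/58)*R3:  [        0         0         0   1185/29  -2370/29 ]
Row echelon form:
[ -8     -5       1        8  |        50 ]
[  0  -23/8   -61/8      -12  |     123/4 ]
[  0      0  -58/23     6/23  |    -70/23 ]
[  0      0       0  1185/29  |  -2370/29 ]
Back-substitution:
t = (-2370/29) / (1185/29) = -2
w = (-70/23 - (6/23)*(-2)) / (-58/23) = 1
v = (123/4 - (-61/8)*(1) - (-12)*(-2)) / (-23/8) = -5
u = (50 - (-5)*(-5) - (1)*(1) - (8)*(-2)) / -8 = -5

(-5, -5, 1, -2)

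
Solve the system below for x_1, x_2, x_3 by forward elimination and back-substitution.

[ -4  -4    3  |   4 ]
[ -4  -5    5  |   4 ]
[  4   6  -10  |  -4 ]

(-1, 0, 0)

Forward elimination on [A|b]:
R2 <- R2 - (1)*R1:  [  0  -1   2   0 ]
R3 <- R3 - (-1)*R1:  [  0   2  -7   0 ]
R3 <- R3 - (-2)*R2:  [  0   0  -3   0 ]
Row echelon form:
[ -4  -4   3  |  4 ]
[  0  -1   2  |  0 ]
[  0   0  -3  |  0 ]
Back-substitution:
x_3 = (0) / -3 = 0
x_2 = (0 - (2)*(0)) / -1 = 0
x_1 = (4 - (-4)*(0) - (3)*(0)) / -4 = -1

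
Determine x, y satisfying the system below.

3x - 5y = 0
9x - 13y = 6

(5, 3)

Forward elimination on [A|b]:
R2 <- R2 - (3)*R1:  [ 0  2  6 ]
Row echelon form:
[ 3  -5  |  0 ]
[ 0   2  |  6 ]
Back-substitution:
y = (6) / 2 = 3
x = (0 - (-5)*(3)) / 3 = 5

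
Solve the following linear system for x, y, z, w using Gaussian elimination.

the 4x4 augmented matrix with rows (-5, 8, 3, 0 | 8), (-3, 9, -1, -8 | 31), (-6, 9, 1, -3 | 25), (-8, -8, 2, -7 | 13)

Forward elimination on [A|b]:
R2 <- R2 - (3/5)*R1:  [     0   21/5  -14/5     -8  131/5 ]
R3 <- R3 - (6/5)*R1:  [     0   -3/5  -13/5     -3   77/5 ]
R4 <- R4 - (8/5)*R1:  [      0  -104/5   -14/5      -7     1/5 ]
R3 <- R3 - (-1/7)*R2:  [     0      0     -3  -29/7  134/7 ]
R4 <- R4 - (-104/21)*R2:  [       0        0    -50/3  -979/21  2729/21 ]
R4 <- R4 - (50/9)*R3:  [        0         0         0  -1487/63   1487/63 ]
Row echelon form:
[ -5     8      3         0  |        8 ]
[  0  21/5  -14/5        -8  |    131/5 ]
[  0     0     -3     -29/7  |    134/7 ]
[  0     0      0  -1487/63  |  1487/63 ]
Back-substitution:
w = (1487/63) / (-1487/63) = -1
z = (134/7 - (-29/7)*(-1)) / -3 = -5
y = (131/5 - (-14/5)*(-5) - (-8)*(-1)) / (21/5) = 1
x = (8 - (8)*(1) - (3)*(-5)) / -5 = -3

(-3, 1, -5, -1)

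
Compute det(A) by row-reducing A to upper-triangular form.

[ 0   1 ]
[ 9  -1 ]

Forward elimination:
R1 <-> R2   (pivot in column 1 was zero)
[ 9  -1 ]
[ 0   1 ]
Upper-triangular form:
[ 9  -1 ]
[ 0   1 ]
det(A) = (-1)^1 * (9) * (1) = -9  (1 row swap -> sign -1)

det(A) = -9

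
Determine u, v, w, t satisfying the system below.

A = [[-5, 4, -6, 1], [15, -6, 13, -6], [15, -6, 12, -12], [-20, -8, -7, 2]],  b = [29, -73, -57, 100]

(-3, -2, -4, -2)

Forward elimination on [A|b]:
R2 <- R2 - (-3)*R1:  [  0   6  -5  -3  14 ]
R3 <- R3 - (-3)*R1:  [  0   6  -6  -9  30 ]
R4 <- R4 - (4)*R1:  [   0  -24   17   -2  -16 ]
R3 <- R3 - (1)*R2:  [  0   0  -1  -6  16 ]
R4 <- R4 - (-4)*R2:  [   0    0   -3  -14   40 ]
R4 <- R4 - (3)*R3:  [  0   0   0   4  -8 ]
Row echelon form:
[ -5  4  -6   1  |  29 ]
[  0  6  -5  -3  |  14 ]
[  0  0  -1  -6  |  16 ]
[  0  0   0   4  |  -8 ]
Back-substitution:
t = (-8) / 4 = -2
w = (16 - (-6)*(-2)) / -1 = -4
v = (14 - (-5)*(-4) - (-3)*(-2)) / 6 = -2
u = (29 - (4)*(-2) - (-6)*(-4) - (1)*(-2)) / -5 = -3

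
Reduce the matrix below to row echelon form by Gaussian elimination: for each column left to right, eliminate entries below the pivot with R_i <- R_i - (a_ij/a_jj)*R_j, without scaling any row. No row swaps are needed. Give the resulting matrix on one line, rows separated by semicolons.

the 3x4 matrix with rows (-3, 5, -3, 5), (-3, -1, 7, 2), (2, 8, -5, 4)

REF = [-3 5 -3 5; 0 -6 10 -3; 0 0 107/9 5/3]

Forward elimination:
R2 <- R2 - (1)*R1:  [  0  -6  10  -3 ]
R3 <- R3 - (-2/3)*R1:  [    0  34/3    -7  22/3 ]
R3 <- R3 - (-17/9)*R2:  [     0      0  107/9    5/3 ]
Row echelon form:
[ -3   5     -3    5 ]
[  0  -6     10   -3 ]
[  0   0  107/9  5/3 ]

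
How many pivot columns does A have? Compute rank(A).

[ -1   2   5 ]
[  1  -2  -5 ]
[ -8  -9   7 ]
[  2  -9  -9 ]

rank(A) = 3

Row reduction:
R2 <- R2 - (-1)*R1:  [ 0  0  0 ]
R3 <- R3 - (8)*R1:  [   0  -25  -33 ]
R4 <- R4 - (-2)*R1:  [  0  -5   1 ]
R2 <-> R3   (pivot in column 2 was zero)
[ -1    2    5 ]
[  0  -25  -33 ]
[  0    0    0 ]
[  0   -5    1 ]
R4 <- R4 - (1/5)*R2:  [    0     0  38/5 ]
R3 <-> R4   (pivot in column 3 was zero)
[ -1    2     5 ]
[  0  -25   -33 ]
[  0    0  38/5 ]
[  0    0     0 ]
Row echelon form:
[ -1    2     5 ]
[  0  -25   -33 ]
[  0    0  38/5 ]
[  0    0     0 ]
Nonzero rows / pivot columns: 3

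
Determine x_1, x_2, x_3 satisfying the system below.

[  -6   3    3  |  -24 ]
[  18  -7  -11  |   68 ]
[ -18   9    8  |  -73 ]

Forward elimination on [A|b]:
R2 <- R2 - (-3)*R1:  [  0   2  -2  -4 ]
R3 <- R3 - (3)*R1:  [  0   0  -1  -1 ]
Row echelon form:
[ -6  3   3  |  -24 ]
[  0  2  -2  |   -4 ]
[  0  0  -1  |   -1 ]
Back-substitution:
x_3 = (-1) / -1 = 1
x_2 = (-4 - (-2)*(1)) / 2 = -1
x_1 = (-24 - (3)*(-1) - (3)*(1)) / -6 = 4

(4, -1, 1)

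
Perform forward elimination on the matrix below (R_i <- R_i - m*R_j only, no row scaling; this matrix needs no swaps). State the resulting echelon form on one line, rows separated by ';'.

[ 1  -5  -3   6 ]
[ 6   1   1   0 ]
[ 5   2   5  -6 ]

Forward elimination:
R2 <- R2 - (6)*R1:  [   0   31   19  -36 ]
R3 <- R3 - (5)*R1:  [   0   27   20  -36 ]
R3 <- R3 - (27/31)*R2:  [       0        0   107/31  -144/31 ]
Row echelon form:
[ 1  -5      -3        6 ]
[ 0  31      19      -36 ]
[ 0   0  107/31  -144/31 ]

REF = [1 -5 -3 6; 0 31 19 -36; 0 0 107/31 -144/31]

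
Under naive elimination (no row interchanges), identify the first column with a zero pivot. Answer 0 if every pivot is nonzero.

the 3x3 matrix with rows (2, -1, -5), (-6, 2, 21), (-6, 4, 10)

first zero-pivot column = 0

Naive forward elimination:
R2 <- R2 - (-3)*R1:  [  0  -1   6 ]
R3 <- R3 - (-3)*R1:  [  0   1  -5 ]
R3 <- R3 - (-1)*R2:  [ 0  0  1 ]
All pivots nonzero; naive elimination completes without hitting a zero pivot.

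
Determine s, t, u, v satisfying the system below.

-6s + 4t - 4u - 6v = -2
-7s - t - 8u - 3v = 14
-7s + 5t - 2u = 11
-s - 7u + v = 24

Forward elimination on [A|b]:
R2 <- R2 - (7/6)*R1:  [     0  -17/3  -10/3      4   49/3 ]
R3 <- R3 - (7/6)*R1:  [    0   1/3   8/3     7  40/3 ]
R4 <- R4 - (1/6)*R1:  [     0   -2/3  -19/3      2   73/3 ]
R3 <- R3 - (-1/17)*R2:  [      0       0   42/17  123/17  243/17 ]
R4 <- R4 - (2/17)*R2:  [       0        0  -101/17    26/17   381/17 ]
R4 <- R4 - (-101/42)*R3:  [      0       0       0  265/14  795/14 ]
Row echelon form:
[ -6      4     -4      -6  |      -2 ]
[  0  -17/3  -10/3       4  |    49/3 ]
[  0      0  42/17  123/17  |  243/17 ]
[  0      0      0  265/14  |  795/14 ]
Back-substitution:
v = (795/14) / (265/14) = 3
u = (243/17 - (123/17)*(3)) / (42/17) = -3
t = (49/3 - (-10/3)*(-3) - (4)*(3)) / (-17/3) = 1
s = (-2 - (4)*(1) - (-4)*(-3) - (-6)*(3)) / -6 = 0

(0, 1, -3, 3)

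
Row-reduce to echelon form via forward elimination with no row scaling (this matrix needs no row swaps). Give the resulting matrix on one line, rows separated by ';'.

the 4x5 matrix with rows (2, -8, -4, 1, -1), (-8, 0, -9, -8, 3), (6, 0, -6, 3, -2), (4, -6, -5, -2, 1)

Forward elimination:
R2 <- R2 - (-4)*R1:  [   0  -32  -25   -4   -1 ]
R3 <- R3 - (3)*R1:  [  0  24   6   0   1 ]
R4 <- R4 - (2)*R1:  [  0  10   3  -4   3 ]
R3 <- R3 - (-3/4)*R2:  [     0      0  -51/4     -3    1/4 ]
R4 <- R4 - (-5/16)*R2:  [      0       0  -77/16   -21/4   43/16 ]
R4 <- R4 - (77/204)*R3:  [       0        0        0   -70/17  529/204 ]
Row echelon form:
[ 2   -8     -4       1       -1 ]
[ 0  -32    -25      -4       -1 ]
[ 0    0  -51/4      -3      1/4 ]
[ 0    0      0  -70/17  529/204 ]

REF = [2 -8 -4 1 -1; 0 -32 -25 -4 -1; 0 0 -51/4 -3 1/4; 0 0 0 -70/17 529/204]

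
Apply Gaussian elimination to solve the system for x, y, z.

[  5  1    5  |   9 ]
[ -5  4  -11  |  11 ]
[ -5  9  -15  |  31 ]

(1, 4, 0)

Forward elimination on [A|b]:
R2 <- R2 - (-1)*R1:  [  0   5  -6  20 ]
R3 <- R3 - (-1)*R1:  [   0   10  -10   40 ]
R3 <- R3 - (2)*R2:  [ 0  0  2  0 ]
Row echelon form:
[ 5  1   5  |   9 ]
[ 0  5  -6  |  20 ]
[ 0  0   2  |   0 ]
Back-substitution:
z = (0) / 2 = 0
y = (20 - (-6)*(0)) / 5 = 4
x = (9 - (1)*(4) - (5)*(0)) / 5 = 1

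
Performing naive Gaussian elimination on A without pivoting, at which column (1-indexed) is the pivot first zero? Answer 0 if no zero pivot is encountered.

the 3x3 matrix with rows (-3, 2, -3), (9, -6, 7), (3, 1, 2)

Naive forward elimination:
R2 <- R2 - (-3)*R1:  [  0   0  -2 ]
R3 <- R3 - (-1)*R1:  [  0   3  -1 ]
Matrix at this point:
[ -3  2  -3 ]
[  0  0  -2 ]
[  0  3  -1 ]
Pivot entry (2,2) is zero but row 3 has 3 in column 2 -> naive elimination stops; a row interchange (e.g. R2 <-> R3) would be required here.

first zero-pivot column = 2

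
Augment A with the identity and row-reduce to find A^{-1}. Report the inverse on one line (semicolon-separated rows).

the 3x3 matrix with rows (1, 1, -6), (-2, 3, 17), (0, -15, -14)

inverse = [213/5 104/5 7; -28/5 -14/5 -1; 6 3 1]

Gauss-Jordan on [A | I]:
R2 <- R2 - (-2)*R1:  [ 0  5  5  |  2  1  0 ]
R2 <- (1/5)*R2:  [   0    1    1  |  2/5  1/5    0 ]
R1 <- R1 - (1)*R2:  [    1     0    -7  |   3/5  -1/5     0 ]
R3 <- R3 - (-15)*R2:  [ 0  0  1  |  6  3  1 ]
R1 <- R1 - (-7)*R3:  [     1      0      0  |  213/5  104/5      7 ]
R2 <- R2 - (1)*R3:  [     0      1      0  |  -28/5  -14/5     -1 ]
Right block of [I | A^{-1}] is the inverse:
[ 213/5  104/5   7 ]
[ -28/5  -14/5  -1 ]
[     6      3   1 ]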